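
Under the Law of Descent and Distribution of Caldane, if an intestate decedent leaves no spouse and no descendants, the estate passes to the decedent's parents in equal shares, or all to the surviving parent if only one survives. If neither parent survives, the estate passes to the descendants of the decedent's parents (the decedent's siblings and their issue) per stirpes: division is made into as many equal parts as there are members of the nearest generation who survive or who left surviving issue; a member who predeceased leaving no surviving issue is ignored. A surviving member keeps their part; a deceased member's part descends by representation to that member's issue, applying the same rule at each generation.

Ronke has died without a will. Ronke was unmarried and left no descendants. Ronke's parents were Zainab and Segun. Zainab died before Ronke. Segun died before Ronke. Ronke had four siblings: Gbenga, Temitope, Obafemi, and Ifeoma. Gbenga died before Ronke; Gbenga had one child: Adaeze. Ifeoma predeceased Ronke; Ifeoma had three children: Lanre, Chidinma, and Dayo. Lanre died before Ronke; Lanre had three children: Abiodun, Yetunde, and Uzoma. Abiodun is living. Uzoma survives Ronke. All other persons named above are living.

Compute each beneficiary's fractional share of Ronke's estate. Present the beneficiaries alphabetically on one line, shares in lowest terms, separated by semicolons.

Abiodun 1/36; Adaeze 1/4; Chidinma 1/12; Dayo 1/12; Obafemi 1/4; Temitope 1/4; Uzoma 1/36; Yetunde 1/36

Neither parent survives and there are no descendants, so the estate passes to Ronke's siblings and their issue per stirpes.
The estate is divided into 4 equal shares of 1/4 among Gbenga, Temitope, Obafemi, Ifeoma.
Gbenga predeceased; the 1/4 allotted to Gbenga's branch passes to Gbenga's issue by representation.
Adaeze is the sole taker at this level and receives the full 1/4.
Temitope is living and takes 1/4.
Obafemi is living and takes 1/4.
Ifeoma predeceased; the 1/4 allotted to Ifeoma's branch passes to Ifeoma's issue by representation.
The 1/4 is divided into 3 equal shares of 1/12 among Lanre, Chidinma, Dayo.
Lanre predeceased; the 1/12 allotted to Lanre's branch passes to Lanre's issue by representation.
The 1/12 is divided into 3 equal shares of 1/36 among Abiodun, Yetunde, Uzoma.
Abiodun is living and takes 1/36.
Yetunde is living and takes 1/36.
Uzoma is living and takes 1/36.
Chidinma is living and takes 1/12.
Dayo is living and takes 1/12.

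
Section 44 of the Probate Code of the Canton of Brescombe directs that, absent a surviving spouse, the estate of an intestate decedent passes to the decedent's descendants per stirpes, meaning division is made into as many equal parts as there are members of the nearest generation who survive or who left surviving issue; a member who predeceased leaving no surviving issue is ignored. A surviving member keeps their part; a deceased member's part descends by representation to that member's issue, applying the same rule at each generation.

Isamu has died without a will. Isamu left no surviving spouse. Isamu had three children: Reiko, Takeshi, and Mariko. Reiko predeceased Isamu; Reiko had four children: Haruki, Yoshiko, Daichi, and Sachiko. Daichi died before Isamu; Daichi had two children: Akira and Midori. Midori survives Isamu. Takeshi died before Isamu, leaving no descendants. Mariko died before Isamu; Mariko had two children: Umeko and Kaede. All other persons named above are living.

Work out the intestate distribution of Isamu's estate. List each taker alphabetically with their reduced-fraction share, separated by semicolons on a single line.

Akira 1/16; Haruki 1/8; Kaede 1/4; Midori 1/16; Sachiko 1/8; Umeko 1/4; Yoshiko 1/8

There is no surviving spouse, so the entire estate passes to Isamu's descendants per stirpes.
Takeshi left no surviving issue, so that branch lapses and is disregarded.
The estate is divided into 2 equal shares of 1/2 among Reiko, Mariko.
Reiko predeceased; the 1/2 allotted to Reiko's branch passes to Reiko's issue by representation.
The 1/2 is divided into 4 equal shares of 1/8 among Haruki, Yoshiko, Daichi, Sachiko.
Haruki is living and takes 1/8.
Yoshiko is living and takes 1/8.
Daichi predeceased; the 1/8 allotted to Daichi's branch passes to Daichi's issue by representation.
The 1/8 is divided into 2 equal shares of 1/16 among Akira, Midori.
Akira is living and takes 1/16.
Midori is living and takes 1/16.
Sachiko is living and takes 1/8.
Mariko predeceased; the 1/2 allotted to Mariko's branch passes to Mariko's issue by representation.
The 1/2 is divided into 2 equal shares of 1/4 among Umeko, Kaede.
Umeko is living and takes 1/4.
Kaede is living and takes 1/4.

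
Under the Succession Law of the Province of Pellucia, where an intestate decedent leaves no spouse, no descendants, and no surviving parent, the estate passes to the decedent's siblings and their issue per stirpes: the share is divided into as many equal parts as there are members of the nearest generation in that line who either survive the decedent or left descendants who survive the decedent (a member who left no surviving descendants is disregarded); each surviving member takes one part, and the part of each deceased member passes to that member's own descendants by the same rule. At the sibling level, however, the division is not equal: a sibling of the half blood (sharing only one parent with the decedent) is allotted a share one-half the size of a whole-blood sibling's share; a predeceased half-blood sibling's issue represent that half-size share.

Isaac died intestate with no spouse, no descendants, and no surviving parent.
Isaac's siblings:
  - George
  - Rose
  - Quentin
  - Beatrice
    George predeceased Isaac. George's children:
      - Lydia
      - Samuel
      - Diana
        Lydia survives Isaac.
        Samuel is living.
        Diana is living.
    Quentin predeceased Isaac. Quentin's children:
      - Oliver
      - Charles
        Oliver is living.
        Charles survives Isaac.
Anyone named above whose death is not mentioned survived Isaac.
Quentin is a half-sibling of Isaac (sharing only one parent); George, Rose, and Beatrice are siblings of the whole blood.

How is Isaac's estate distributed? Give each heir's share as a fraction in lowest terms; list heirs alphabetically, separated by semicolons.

Beatrice 2/7; Charles 1/14; Diana 2/21; Lydia 2/21; Oliver 1/14; Rose 2/7; Samuel 2/21

No spouse, descendants, or parent survives, so the estate passes to Isaac's siblings per stirpes.
Half-blood siblings count for one-half the weight of whole-blood siblings at the initial division.
Dividing 1 in proportion to weights (total weight 7/2): George (weight 1) → 2/7; Rose (weight 1) → 2/7; Quentin (weight 1/2) → 1/7; Beatrice (weight 1) → 2/7.
George predeceased; the 2/7 allotted to George's branch passes to George's issue by representation.
The 2/7 is divided into 3 equal shares of 2/21 among Lydia, Samuel, Diana.
Lydia is living and takes 2/21.
Samuel is living and takes 2/21.
Diana is living and takes 2/21.
Rose is living and takes 2/7.
Quentin predeceased; the 1/7 allotted to Quentin's branch passes to Quentin's issue by representation.
The 1/7 is divided into 2 equal shares of 1/14 among Oliver, Charles.
Oliver is living and takes 1/14.
Charles is living and takes 1/14.
Beatrice is living and takes 2/7.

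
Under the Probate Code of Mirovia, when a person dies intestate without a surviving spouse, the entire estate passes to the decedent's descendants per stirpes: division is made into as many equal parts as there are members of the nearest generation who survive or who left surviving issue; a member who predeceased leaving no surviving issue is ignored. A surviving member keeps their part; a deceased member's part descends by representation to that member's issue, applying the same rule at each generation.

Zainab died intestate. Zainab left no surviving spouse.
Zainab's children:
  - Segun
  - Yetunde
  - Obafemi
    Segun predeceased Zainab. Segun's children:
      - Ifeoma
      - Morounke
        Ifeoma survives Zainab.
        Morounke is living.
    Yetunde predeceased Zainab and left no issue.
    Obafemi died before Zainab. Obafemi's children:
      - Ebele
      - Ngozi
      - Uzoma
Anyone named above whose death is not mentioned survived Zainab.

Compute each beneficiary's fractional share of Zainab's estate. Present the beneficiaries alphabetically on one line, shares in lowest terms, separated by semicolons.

There is no surviving spouse, so the entire estate passes to Zainab's descendants per stirpes.
Yetunde left no surviving issue, so that branch lapses and is disregarded.
The estate is divided into 2 equal shares of 1/2 among Segun, Obafemi.
Segun predeceased; the 1/2 allotted to Segun's branch passes to Segun's issue by representation.
The 1/2 is divided into 2 equal shares of 1/4 among Ifeoma, Morounke.
Ifeoma is living and takes 1/4.
Morounke is living and takes 1/4.
Obafemi predeceased; the 1/2 allotted to Obafemi's branch passes to Obafemi's issue by representation.
The 1/2 is divided into 3 equal shares of 1/6 among Ebele, Ngozi, Uzoma.
Ebele is living and takes 1/6.
Ngozi is living and takes 1/6.
Uzoma is living and takes 1/6.

Ebele 1/6; Ifeoma 1/4; Morounke 1/4; Ngozi 1/6; Uzoma 1/6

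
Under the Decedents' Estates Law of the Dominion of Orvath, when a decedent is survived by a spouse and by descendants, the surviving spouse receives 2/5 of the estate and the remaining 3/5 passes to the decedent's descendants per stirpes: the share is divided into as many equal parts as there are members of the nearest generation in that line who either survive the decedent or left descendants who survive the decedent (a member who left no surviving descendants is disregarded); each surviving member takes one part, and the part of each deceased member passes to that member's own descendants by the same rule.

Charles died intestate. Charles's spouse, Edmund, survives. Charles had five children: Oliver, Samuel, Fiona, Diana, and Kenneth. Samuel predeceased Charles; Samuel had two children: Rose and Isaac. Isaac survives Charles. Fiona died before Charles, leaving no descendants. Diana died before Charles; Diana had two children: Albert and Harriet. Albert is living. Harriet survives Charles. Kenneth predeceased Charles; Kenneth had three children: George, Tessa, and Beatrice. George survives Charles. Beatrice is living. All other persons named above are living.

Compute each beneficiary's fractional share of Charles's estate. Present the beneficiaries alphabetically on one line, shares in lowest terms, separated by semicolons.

Edmund, as surviving spouse, takes 2/5.
The remaining 3/5 passes to Charles's descendants per stirpes.
Fiona left no surviving issue, so that branch lapses and is disregarded.
The 3/5 is divided into 4 equal shares of 3/20 among Oliver, Samuel, Diana, Kenneth.
Oliver is living and takes 3/20.
Samuel predeceased; the 3/20 allotted to Samuel's branch passes to Samuel's issue by representation.
The 3/20 is divided into 2 equal shares of 3/40 among Rose, Isaac.
Rose is living and takes 3/40.
Isaac is living and takes 3/40.
Diana predeceased; the 3/20 allotted to Diana's branch passes to Diana's issue by representation.
The 3/20 is divided into 2 equal shares of 3/40 among Albert, Harriet.
Albert is living and takes 3/40.
Harriet is living and takes 3/40.
Kenneth predeceased; the 3/20 allotted to Kenneth's branch passes to Kenneth's issue by representation.
The 3/20 is divided into 3 equal shares of 1/20 among George, Tessa, Beatrice.
George is living and takes 1/20.
Tessa is living and takes 1/20.
Beatrice is living and takes 1/20.

Albert 3/40; Beatrice 1/20; Edmund 2/5; George 1/20; Harriet 3/40; Isaac 3/40; Oliver 3/20; Rose 3/40; Tessa 1/20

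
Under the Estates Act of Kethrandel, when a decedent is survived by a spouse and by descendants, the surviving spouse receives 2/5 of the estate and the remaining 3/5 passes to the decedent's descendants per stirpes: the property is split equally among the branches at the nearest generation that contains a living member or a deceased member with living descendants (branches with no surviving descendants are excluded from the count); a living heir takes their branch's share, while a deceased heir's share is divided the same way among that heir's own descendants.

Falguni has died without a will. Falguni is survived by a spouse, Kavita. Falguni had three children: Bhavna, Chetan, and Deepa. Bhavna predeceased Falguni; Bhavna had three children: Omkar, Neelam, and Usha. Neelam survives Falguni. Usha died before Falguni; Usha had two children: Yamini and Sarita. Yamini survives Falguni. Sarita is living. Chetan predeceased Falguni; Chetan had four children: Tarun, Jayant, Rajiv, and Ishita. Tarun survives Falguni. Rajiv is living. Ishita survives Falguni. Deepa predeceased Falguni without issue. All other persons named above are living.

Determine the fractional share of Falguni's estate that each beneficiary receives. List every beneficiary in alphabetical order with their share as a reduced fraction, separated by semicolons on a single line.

Kavita, as surviving spouse, takes 2/5.
The remaining 3/5 passes to Falguni's descendants per stirpes.
Deepa left no surviving issue, so that branch lapses and is disregarded.
The 3/5 is divided into 2 equal shares of 3/10 among Bhavna, Chetan.
Bhavna predeceased; the 3/10 allotted to Bhavna's branch passes to Bhavna's issue by representation.
The 3/10 is divided into 3 equal shares of 1/10 among Omkar, Neelam, Usha.
Omkar is living and takes 1/10.
Neelam is living and takes 1/10.
Usha predeceased; the 1/10 allotted to Usha's branch passes to Usha's issue by representation.
The 1/10 is divided into 2 equal shares of 1/20 among Yamini, Sarita.
Yamini is living and takes 1/20.
Sarita is living and takes 1/20.
Chetan predeceased; the 3/10 allotted to Chetan's branch passes to Chetan's issue by representation.
The 3/10 is divided into 4 equal shares of 3/40 among Tarun, Jayant, Rajiv, Ishita.
Tarun is living and takes 3/40.
Jayant is living and takes 3/40.
Rajiv is living and takes 3/40.
Ishita is living and takes 3/40.

Ishita 3/40; Jayant 3/40; Kavita 2/5; Neelam 1/10; Omkar 1/10; Rajiv 3/40; Sarita 1/20; Tarun 3/40; Yamini 1/20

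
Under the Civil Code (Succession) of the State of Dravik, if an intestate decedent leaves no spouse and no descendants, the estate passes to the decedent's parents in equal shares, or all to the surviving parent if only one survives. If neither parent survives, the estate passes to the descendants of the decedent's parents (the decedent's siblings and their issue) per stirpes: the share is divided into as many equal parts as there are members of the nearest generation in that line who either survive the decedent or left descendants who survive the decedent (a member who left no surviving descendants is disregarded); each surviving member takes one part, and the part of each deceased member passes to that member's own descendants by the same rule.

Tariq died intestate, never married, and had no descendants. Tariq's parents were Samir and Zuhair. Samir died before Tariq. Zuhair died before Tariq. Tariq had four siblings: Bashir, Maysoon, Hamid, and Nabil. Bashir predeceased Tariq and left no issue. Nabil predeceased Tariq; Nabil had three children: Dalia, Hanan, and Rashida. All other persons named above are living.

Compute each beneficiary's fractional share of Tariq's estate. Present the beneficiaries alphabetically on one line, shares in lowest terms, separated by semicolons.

Neither parent survives and there are no descendants, so the estate passes to Tariq's siblings and their issue per stirpes.
Bashir left no surviving issue, so that branch lapses and is disregarded.
The estate is divided into 3 equal shares of 1/3 among Maysoon, Hamid, Nabil.
Maysoon is living and takes 1/3.
Hamid is living and takes 1/3.
Nabil predeceased; the 1/3 allotted to Nabil's branch passes to Nabil's issue by representation.
The 1/3 is divided into 3 equal shares of 1/9 among Dalia, Hanan, Rashida.
Dalia is living and takes 1/9.
Hanan is living and takes 1/9.
Rashida is living and takes 1/9.

Dalia 1/9; Hamid 1/3; Hanan 1/9; Maysoon 1/3; Rashida 1/9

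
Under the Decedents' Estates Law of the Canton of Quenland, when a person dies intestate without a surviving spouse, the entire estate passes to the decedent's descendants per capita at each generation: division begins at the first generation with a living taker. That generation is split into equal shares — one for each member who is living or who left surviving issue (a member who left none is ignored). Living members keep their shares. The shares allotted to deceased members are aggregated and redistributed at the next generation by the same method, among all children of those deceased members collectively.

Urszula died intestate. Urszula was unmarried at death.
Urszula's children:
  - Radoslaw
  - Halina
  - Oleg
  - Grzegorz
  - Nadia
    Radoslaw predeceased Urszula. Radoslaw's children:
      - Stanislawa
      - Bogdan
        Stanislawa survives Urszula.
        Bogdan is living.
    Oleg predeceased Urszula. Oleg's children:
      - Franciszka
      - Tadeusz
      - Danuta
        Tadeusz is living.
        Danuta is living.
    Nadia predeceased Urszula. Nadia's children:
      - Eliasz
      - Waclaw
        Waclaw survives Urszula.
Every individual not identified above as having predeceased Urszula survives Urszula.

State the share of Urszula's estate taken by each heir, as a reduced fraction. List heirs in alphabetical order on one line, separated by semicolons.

There is no surviving spouse, so the entire estate passes to Urszula's descendants per capita at each generation.
At generation 1 (Radoslaw, Halina, Oleg, Grzegorz, Nadia) there are 5 shares of (1)/5 = 1/5 each.
Living: Halina and Grzegorz — each takes 1/5.
Deceased: Radoslaw, Oleg, and Nadia. Their combined 3/5 is pooled and carried to generation 2.
At generation 2 (Stanislawa, Bogdan, Franciszka, Tadeusz, Danuta, Eliasz, Waclaw) there are 7 shares of (3/5)/7 = 3/35 each.
Living: Stanislawa, Bogdan, Franciszka, Tadeusz, Danuta, Eliasz, and Waclaw — each takes 3/35.

Bogdan 3/35; Danuta 3/35; Eliasz 3/35; Franciszka 3/35; Grzegorz 1/5; Halina 1/5; Stanislawa 3/35; Tadeusz 3/35; Waclaw 3/35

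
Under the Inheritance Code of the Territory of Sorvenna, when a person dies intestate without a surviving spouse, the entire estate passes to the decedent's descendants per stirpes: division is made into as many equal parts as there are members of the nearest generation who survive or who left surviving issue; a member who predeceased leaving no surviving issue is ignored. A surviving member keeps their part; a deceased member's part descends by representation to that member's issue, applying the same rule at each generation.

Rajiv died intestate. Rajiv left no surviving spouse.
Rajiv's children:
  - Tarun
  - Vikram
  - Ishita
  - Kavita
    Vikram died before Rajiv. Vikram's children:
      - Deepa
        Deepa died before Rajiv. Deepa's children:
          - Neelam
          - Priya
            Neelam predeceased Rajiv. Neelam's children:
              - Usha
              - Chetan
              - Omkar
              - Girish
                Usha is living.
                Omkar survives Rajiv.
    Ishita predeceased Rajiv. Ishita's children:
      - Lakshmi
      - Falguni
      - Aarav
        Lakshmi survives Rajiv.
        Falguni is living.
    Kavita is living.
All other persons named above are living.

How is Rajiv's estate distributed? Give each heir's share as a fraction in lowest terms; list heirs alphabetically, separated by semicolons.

There is no surviving spouse, so the entire estate passes to Rajiv's descendants per stirpes.
The estate is divided into 4 equal shares of 1/4 among Tarun, Vikram, Ishita, Kavita.
Tarun is living and takes 1/4.
Vikram predeceased; the 1/4 allotted to Vikram's branch passes to Vikram's issue by representation.
Deepa's line is the sole branch at this level, so the full 1/4 passes to Deepa's issue by representation.
The 1/4 is divided into 2 equal shares of 1/8 among Neelam, Priya.
Neelam predeceased; the 1/8 allotted to Neelam's branch passes to Neelam's issue by representation.
The 1/8 is divided into 4 equal shares of 1/32 among Usha, Chetan, Omkar, Girish.
Usha is living and takes 1/32.
Chetan is living and takes 1/32.
Omkar is living and takes 1/32.
Girish is living and takes 1/32.
Priya is living and takes 1/8.
Ishita predeceased; the 1/4 allotted to Ishita's branch passes to Ishita's issue by representation.
The 1/4 is divided into 3 equal shares of 1/12 among Lakshmi, Falguni, Aarav.
Lakshmi is living and takes 1/12.
Falguni is living and takes 1/12.
Aarav is living and takes 1/12.
Kavita is living and takes 1/4.

Aarav 1/12; Chetan 1/32; Falguni 1/12; Girish 1/32; Kavita 1/4; Lakshmi 1/12; Omkar 1/32; Priya 1/8; Tarun 1/4; Usha 1/32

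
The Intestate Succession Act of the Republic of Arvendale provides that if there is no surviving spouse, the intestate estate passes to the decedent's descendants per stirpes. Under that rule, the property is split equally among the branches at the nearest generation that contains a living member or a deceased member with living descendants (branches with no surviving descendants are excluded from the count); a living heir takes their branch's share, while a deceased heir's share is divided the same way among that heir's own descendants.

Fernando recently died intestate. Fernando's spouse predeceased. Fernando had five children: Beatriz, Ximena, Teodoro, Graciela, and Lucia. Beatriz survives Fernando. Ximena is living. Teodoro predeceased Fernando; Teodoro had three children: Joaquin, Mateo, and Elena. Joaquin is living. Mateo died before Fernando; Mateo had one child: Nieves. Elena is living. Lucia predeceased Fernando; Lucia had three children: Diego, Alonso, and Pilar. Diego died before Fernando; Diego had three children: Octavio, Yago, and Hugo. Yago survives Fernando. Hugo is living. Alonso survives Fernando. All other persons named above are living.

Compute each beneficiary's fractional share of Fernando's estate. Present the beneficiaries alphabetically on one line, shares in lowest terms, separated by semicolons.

There is no surviving spouse, so the entire estate passes to Fernando's descendants per stirpes.
The estate is divided into 5 equal shares of 1/5 among Beatriz, Ximena, Teodoro, Graciela, Lucia.
Beatriz is living and takes 1/5.
Ximena is living and takes 1/5.
Teodoro predeceased; the 1/5 allotted to Teodoro's branch passes to Teodoro's issue by representation.
The 1/5 is divided into 3 equal shares of 1/15 among Joaquin, Mateo, Elena.
Joaquin is living and takes 1/15.
Mateo predeceased; the 1/15 allotted to Mateo's branch passes to Mateo's issue by representation.
Nieves is the sole taker at this level and receives the full 1/15.
Elena is living and takes 1/15.
Graciela is living and takes 1/5.
Lucia predeceased; the 1/5 allotted to Lucia's branch passes to Lucia's issue by representation.
The 1/5 is divided into 3 equal shares of 1/15 among Diego, Alonso, Pilar.
Diego predeceased; the 1/15 allotted to Diego's branch passes to Diego's issue by representation.
The 1/15 is divided into 3 equal shares of 1/45 among Octavio, Yago, Hugo.
Octavio is living and takes 1/45.
Yago is living and takes 1/45.
Hugo is living and takes 1/45.
Alonso is living and takes 1/15.
Pilar is living and takes 1/15.

Alonso 1/15; Beatriz 1/5; Elena 1/15; Graciela 1/5; Hugo 1/45; Joaquin 1/15; Nieves 1/15; Octavio 1/45; Pilar 1/15; Ximena 1/5; Yago 1/45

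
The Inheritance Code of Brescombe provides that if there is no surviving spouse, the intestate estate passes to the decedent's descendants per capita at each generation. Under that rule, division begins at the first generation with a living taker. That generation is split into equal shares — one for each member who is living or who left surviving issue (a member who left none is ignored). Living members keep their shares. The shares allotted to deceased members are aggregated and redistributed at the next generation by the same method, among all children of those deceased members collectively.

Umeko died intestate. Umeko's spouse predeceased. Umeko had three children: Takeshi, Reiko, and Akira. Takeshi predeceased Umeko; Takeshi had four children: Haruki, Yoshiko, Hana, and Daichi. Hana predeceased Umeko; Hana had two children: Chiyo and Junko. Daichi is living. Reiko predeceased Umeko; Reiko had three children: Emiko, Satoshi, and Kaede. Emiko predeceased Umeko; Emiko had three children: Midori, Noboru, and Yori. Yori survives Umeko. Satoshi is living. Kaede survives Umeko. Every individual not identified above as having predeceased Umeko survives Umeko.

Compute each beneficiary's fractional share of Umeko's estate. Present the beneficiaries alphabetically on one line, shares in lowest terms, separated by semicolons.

Akira 1/3; Chiyo 4/105; Daichi 2/21; Haruki 2/21; Junko 4/105; Kaede 2/21; Midori 4/105; Noboru 4/105; Satoshi 2/21; Yori 4/105; Yoshiko 2/21

There is no surviving spouse, so the entire estate passes to Umeko's descendants per capita at each generation.
At generation 1 (Takeshi, Reiko, Akira) there are 3 shares of (1)/3 = 1/3 each.
Living: Akira — each takes 1/3.
Deceased: Takeshi and Reiko. Their combined 2/3 is pooled and carried to generation 2.
At generation 2 (Haruki, Yoshiko, Hana, Daichi, Emiko, Satoshi, Kaede) there are 7 shares of (2/3)/7 = 2/21 each.
Living: Haruki, Yoshiko, Daichi, Satoshi, and Kaede — each takes 2/21.
Deceased: Hana and Emiko. Their combined 4/21 is pooled and carried to generation 3.
At generation 3 (Chiyo, Junko, Midori, Noboru, Yori) there are 5 shares of (4/21)/5 = 4/105 each.
Living: Chiyo, Junko, Midori, Noboru, and Yori — each takes 4/105.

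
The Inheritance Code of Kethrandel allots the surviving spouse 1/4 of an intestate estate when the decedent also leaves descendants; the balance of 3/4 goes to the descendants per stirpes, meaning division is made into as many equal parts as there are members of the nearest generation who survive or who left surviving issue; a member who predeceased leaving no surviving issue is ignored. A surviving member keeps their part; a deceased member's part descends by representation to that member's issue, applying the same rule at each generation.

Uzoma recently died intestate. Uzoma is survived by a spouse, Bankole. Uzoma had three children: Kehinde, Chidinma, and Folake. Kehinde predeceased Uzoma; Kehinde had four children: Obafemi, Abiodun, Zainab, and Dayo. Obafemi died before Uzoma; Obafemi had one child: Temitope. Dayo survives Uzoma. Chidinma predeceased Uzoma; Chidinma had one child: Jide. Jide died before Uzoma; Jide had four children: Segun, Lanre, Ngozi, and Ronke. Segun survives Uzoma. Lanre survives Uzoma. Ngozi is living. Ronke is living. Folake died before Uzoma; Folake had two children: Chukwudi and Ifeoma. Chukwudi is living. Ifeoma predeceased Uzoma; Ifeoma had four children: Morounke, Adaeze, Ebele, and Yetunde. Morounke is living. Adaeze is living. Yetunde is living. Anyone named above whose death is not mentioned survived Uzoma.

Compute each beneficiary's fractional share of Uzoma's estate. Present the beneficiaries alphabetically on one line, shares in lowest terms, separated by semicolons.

Abiodun 1/16; Adaeze 1/32; Bankole 1/4; Chukwudi 1/8; Dayo 1/16; Ebele 1/32; Lanre 1/16; Morounke 1/32; Ngozi 1/16; Ronke 1/16; Segun 1/16; Temitope 1/16; Yetunde 1/32; Zainab 1/16

Bankole, as surviving spouse, takes 1/4.
The remaining 3/4 passes to Uzoma's descendants per stirpes.
The 3/4 is divided into 3 equal shares of 1/4 among Kehinde, Chidinma, Folake.
Kehinde predeceased; the 1/4 allotted to Kehinde's branch passes to Kehinde's issue by representation.
The 1/4 is divided into 4 equal shares of 1/16 among Obafemi, Abiodun, Zainab, Dayo.
Obafemi predeceased; the 1/16 allotted to Obafemi's branch passes to Obafemi's issue by representation.
Temitope is the sole taker at this level and receives the full 1/16.
Abiodun is living and takes 1/16.
Zainab is living and takes 1/16.
Dayo is living and takes 1/16.
Chidinma predeceased; the 1/4 allotted to Chidinma's branch passes to Chidinma's issue by representation.
Jide's line is the sole branch at this level, so the full 1/4 passes to Jide's issue by representation.
The 1/4 is divided into 4 equal shares of 1/16 among Segun, Lanre, Ngozi, Ronke.
Segun is living and takes 1/16.
Lanre is living and takes 1/16.
Ngozi is living and takes 1/16.
Ronke is living and takes 1/16.
Folake predeceased; the 1/4 allotted to Folake's branch passes to Folake's issue by representation.
The 1/4 is divided into 2 equal shares of 1/8 among Chukwudi, Ifeoma.
Chukwudi is living and takes 1/8.
Ifeoma predeceased; the 1/8 allotted to Ifeoma's branch passes to Ifeoma's issue by representation.
The 1/8 is divided into 4 equal shares of 1/32 among Morounke, Adaeze, Ebele, Yetunde.
Morounke is living and takes 1/32.
Adaeze is living and takes 1/32.
Ebele is living and takes 1/32.
Yetunde is living and takes 1/32.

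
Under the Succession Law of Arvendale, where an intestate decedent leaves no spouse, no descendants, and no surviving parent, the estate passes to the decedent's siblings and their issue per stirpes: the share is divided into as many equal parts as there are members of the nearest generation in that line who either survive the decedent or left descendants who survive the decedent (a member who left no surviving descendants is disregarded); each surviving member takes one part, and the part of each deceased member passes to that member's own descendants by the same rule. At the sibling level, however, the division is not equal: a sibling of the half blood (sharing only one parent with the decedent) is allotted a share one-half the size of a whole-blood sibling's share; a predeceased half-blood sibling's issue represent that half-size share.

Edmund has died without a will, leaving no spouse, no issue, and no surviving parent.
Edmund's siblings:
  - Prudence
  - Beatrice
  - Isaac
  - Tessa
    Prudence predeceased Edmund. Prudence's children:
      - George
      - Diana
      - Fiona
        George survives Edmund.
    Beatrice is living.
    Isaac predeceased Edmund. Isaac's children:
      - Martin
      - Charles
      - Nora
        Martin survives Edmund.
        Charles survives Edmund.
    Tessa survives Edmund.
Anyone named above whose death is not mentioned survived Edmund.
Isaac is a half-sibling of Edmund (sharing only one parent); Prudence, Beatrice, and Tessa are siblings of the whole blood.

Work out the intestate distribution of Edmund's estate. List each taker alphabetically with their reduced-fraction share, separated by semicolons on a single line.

Beatrice 2/7; Charles 1/21; Diana 2/21; Fiona 2/21; George 2/21; Martin 1/21; Nora 1/21; Tessa 2/7

No spouse, descendants, or parent survives, so the estate passes to Edmund's siblings per stirpes.
Half-blood siblings count for one-half the weight of whole-blood siblings at the initial division.
Dividing 1 in proportion to weights (total weight 7/2): Prudence (weight 1) → 2/7; Beatrice (weight 1) → 2/7; Isaac (weight 1/2) → 1/7; Tessa (weight 1) → 2/7.
Prudence predeceased; the 2/7 allotted to Prudence's branch passes to Prudence's issue by representation.
The 2/7 is divided into 3 equal shares of 2/21 among George, Diana, Fiona.
George is living and takes 2/21.
Diana is living and takes 2/21.
Fiona is living and takes 2/21.
Beatrice is living and takes 2/7.
Isaac predeceased; the 1/7 allotted to Isaac's branch passes to Isaac's issue by representation.
The 1/7 is divided into 3 equal shares of 1/21 among Martin, Charles, Nora.
Martin is living and takes 1/21.
Charles is living and takes 1/21.
Nora is living and takes 1/21.
Tessa is living and takes 2/7.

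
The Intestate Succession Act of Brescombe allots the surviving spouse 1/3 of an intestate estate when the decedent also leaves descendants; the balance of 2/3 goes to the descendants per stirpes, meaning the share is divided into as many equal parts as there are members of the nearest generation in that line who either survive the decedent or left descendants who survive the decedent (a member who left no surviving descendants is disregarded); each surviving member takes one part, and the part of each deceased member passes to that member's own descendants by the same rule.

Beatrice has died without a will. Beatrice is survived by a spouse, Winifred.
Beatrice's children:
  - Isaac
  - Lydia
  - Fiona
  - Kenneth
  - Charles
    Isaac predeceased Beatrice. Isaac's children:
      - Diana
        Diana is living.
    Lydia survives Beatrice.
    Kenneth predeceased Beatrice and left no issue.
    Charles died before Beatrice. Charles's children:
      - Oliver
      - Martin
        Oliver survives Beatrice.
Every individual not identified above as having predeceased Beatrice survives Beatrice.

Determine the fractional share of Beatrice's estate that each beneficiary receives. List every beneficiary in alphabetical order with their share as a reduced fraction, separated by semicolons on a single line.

Diana 1/6; Fiona 1/6; Lydia 1/6; Martin 1/12; Oliver 1/12; Winifred 1/3

Winifred, as surviving spouse, takes 1/3.
The remaining 2/3 passes to Beatrice's descendants per stirpes.
Kenneth left no surviving issue, so that branch lapses and is disregarded.
The 2/3 is divided into 4 equal shares of 1/6 among Isaac, Lydia, Fiona, Charles.
Isaac predeceased; the 1/6 allotted to Isaac's branch passes to Isaac's issue by representation.
Diana is the sole taker at this level and receives the full 1/6.
Lydia is living and takes 1/6.
Fiona is living and takes 1/6.
Charles predeceased; the 1/6 allotted to Charles's branch passes to Charles's issue by representation.
The 1/6 is divided into 2 equal shares of 1/12 among Oliver, Martin.
Oliver is living and takes 1/12.
Martin is living and takes 1/12.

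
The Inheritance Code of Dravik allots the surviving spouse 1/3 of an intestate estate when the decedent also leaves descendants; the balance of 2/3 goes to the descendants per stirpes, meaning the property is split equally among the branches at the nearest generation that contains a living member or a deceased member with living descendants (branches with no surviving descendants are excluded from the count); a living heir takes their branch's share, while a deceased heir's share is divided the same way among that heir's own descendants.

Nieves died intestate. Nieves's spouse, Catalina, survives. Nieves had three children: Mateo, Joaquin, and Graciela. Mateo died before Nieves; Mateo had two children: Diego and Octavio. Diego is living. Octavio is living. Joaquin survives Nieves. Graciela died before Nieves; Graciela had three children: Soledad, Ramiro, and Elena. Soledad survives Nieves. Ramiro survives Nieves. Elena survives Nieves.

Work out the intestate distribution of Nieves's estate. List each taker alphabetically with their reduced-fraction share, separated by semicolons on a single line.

Catalina 1/3; Diego 1/9; Elena 2/27; Joaquin 2/9; Octavio 1/9; Ramiro 2/27; Soledad 2/27

Catalina, as surviving spouse, takes 1/3.
The remaining 2/3 passes to Nieves's descendants per stirpes.
The 2/3 is divided into 3 equal shares of 2/9 among Mateo, Joaquin, Graciela.
Mateo predeceased; the 2/9 allotted to Mateo's branch passes to Mateo's issue by representation.
The 2/9 is divided into 2 equal shares of 1/9 among Diego, Octavio.
Diego is living and takes 1/9.
Octavio is living and takes 1/9.
Joaquin is living and takes 2/9.
Graciela predeceased; the 2/9 allotted to Graciela's branch passes to Graciela's issue by representation.
The 2/9 is divided into 3 equal shares of 2/27 among Soledad, Ramiro, Elena.
Soledad is living and takes 2/27.
Ramiro is living and takes 2/27.
Elena is living and takes 2/27.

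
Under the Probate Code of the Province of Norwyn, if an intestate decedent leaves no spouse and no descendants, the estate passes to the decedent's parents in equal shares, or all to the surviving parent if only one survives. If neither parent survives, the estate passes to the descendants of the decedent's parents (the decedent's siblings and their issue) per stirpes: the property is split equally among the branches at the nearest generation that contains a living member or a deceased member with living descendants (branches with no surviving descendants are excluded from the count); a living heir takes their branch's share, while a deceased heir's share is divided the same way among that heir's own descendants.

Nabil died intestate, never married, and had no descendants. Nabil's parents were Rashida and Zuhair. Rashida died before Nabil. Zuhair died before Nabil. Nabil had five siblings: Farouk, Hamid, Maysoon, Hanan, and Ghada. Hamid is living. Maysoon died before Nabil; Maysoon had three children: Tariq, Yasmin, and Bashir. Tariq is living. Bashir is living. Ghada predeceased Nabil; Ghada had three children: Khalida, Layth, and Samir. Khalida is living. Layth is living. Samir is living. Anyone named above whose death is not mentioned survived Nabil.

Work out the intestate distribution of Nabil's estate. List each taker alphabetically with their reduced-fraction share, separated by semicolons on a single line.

Neither parent survives and there are no descendants, so the estate passes to Nabil's siblings and their issue per stirpes.
The estate is divided into 5 equal shares of 1/5 among Farouk, Hamid, Maysoon, Hanan, Ghada.
Farouk is living and takes 1/5.
Hamid is living and takes 1/5.
Maysoon predeceased; the 1/5 allotted to Maysoon's branch passes to Maysoon's issue by representation.
The 1/5 is divided into 3 equal shares of 1/15 among Tariq, Yasmin, Bashir.
Tariq is living and takes 1/15.
Yasmin is living and takes 1/15.
Bashir is living and takes 1/15.
Hanan is living and takes 1/5.
Ghada predeceased; the 1/5 allotted to Ghada's branch passes to Ghada's issue by representation.
The 1/5 is divided into 3 equal shares of 1/15 among Khalida, Layth, Samir.
Khalida is living and takes 1/15.
Layth is living and takes 1/15.
Samir is living and takes 1/15.

Bashir 1/15; Farouk 1/5; Hamid 1/5; Hanan 1/5; Khalida 1/15; Layth 1/15; Samir 1/15; Tariq 1/15; Yasmin 1/15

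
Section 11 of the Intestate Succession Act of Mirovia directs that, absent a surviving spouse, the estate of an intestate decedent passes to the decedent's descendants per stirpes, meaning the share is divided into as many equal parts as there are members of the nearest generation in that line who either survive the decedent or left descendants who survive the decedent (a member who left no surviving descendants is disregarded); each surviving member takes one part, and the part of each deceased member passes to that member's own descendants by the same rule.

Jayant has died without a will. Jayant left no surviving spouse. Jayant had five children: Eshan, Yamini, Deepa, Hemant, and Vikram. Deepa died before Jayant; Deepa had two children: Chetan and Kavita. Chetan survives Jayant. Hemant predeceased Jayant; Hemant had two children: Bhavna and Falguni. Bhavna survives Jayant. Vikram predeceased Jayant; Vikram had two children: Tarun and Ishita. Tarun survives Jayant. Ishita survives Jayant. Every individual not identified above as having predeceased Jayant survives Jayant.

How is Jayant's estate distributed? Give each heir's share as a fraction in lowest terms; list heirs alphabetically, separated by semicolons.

Bhavna 1/10; Chetan 1/10; Eshan 1/5; Falguni 1/10; Ishita 1/10; Kavita 1/10; Tarun 1/10; Yamini 1/5

There is no surviving spouse, so the entire estate passes to Jayant's descendants per stirpes.
The estate is divided into 5 equal shares of 1/5 among Eshan, Yamini, Deepa, Hemant, Vikram.
Eshan is living and takes 1/5.
Yamini is living and takes 1/5.
Deepa predeceased; the 1/5 allotted to Deepa's branch passes to Deepa's issue by representation.
The 1/5 is divided into 2 equal shares of 1/10 among Chetan, Kavita.
Chetan is living and takes 1/10.
Kavita is living and takes 1/10.
Hemant predeceased; the 1/5 allotted to Hemant's branch passes to Hemant's issue by representation.
The 1/5 is divided into 2 equal shares of 1/10 among Bhavna, Falguni.
Bhavna is living and takes 1/10.
Falguni is living and takes 1/10.
Vikram predeceased; the 1/5 allotted to Vikram's branch passes to Vikram's issue by representation.
The 1/5 is divided into 2 equal shares of 1/10 among Tarun, Ishita.
Tarun is living and takes 1/10.
Ishita is living and takes 1/10.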